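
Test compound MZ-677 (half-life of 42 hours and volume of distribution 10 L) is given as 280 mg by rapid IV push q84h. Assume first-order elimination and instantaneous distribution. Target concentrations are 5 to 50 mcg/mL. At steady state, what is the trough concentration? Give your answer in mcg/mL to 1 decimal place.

9.3 mcg/mL

τ = 84 h = 2 half-lives, so f = (1/2)^2 = 0.25.
At steady state, R = 1/(1 − 0.25) = 4/3.
Single-dose peak C₀ = D/Vd = 280/10 = 28 mcg/mL.
Steady-state peak Cmax,ss = C₀·R = 28 × 4/3 ≈ 37.333 mcg/mL.
Steady-state trough Cmin,ss = Cmax,ss·f ≈ 37.333 × 0.25 ≈ 9.333 mcg/mL.
Trough 9.3 mcg/mL vs MEC 5 mcg/mL: adequate.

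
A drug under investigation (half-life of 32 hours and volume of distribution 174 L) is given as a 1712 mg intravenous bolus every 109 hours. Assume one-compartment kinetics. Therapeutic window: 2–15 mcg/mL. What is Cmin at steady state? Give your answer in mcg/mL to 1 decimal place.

k = ln2/t½ = ln2/32 ≈ 0.021661 h⁻¹; fraction remaining f = e^(−kτ) = e^(−0.021661×109) ≈ 0.0943.
Accumulation ratio R = 1/(1 − f) ≈ 1/0.9057 ≈ 1.1041.
Each bolus raises the concentration by D/Vd = 1712/174 ≈ 9.839 mcg/mL.
Steady-state peak Cmax,ss = C₀·R ≈ 9.839 × 1.1041 ≈ 10.863 mcg/mL.
Steady-state trough Cmin,ss = Cmax,ss·f ≈ 10.863 × 0.0943 ≈ 1.024 mcg/mL.
Trough 1.0 mcg/mL vs MEC 2 mcg/mL: subtherapeutic.

1.0 mcg/mL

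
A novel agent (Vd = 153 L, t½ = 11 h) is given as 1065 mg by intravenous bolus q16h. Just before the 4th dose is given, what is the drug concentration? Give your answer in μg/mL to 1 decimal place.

3.8 μg/mL

f = (1/2)^(τ/t½) = (1/2)^(16/11) ≈ 0.3649.
C₀ = D/Vd = 1065/153 ≈ 6.961 μg/mL.
Before the 4th dose, 3 doses have been given. Superposition: Cmin = C₀·(f + f² + … + f^3).
≈ 6.961 × (0.3649 + 0.1332 + 0.0486) ≈ 6.961 × 0.5467 ≈ 3.806 μg/mL.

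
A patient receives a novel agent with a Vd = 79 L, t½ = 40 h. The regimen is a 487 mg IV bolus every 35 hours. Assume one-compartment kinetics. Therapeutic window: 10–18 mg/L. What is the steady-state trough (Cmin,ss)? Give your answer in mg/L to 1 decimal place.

7.4 mg/L

τ/t½ = 35/40 ≈ 0.875, so fraction remaining f = (1/2)^(35/40) ≈ 0.5453.
Single-dose peak C₀ = D/Vd = 487/79 ≈ 6.165 mg/L.
Steady-state trough Cmin,ss = C₀·f/(1−f) ≈ 6.165 × 0.5453/0.4547 ≈ 7.393 mg/L.
Trough 7.4 mg/L vs MEC 10 mg/L: subtherapeutic.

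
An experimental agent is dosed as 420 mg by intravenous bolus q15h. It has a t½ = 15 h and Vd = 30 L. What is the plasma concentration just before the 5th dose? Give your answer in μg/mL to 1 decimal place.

13.1 μg/mL

f = (1/2)^(τ/t½) = (1/2)^(15/15) ≈ 0.5000.
C₀ = D/Vd = 420/30 ≈ 14.000 μg/mL.
Before the 5th dose, 4 doses have been given. Superposition: Cmin = C₀·(f + f² + … + f^4).
≈ 14.000 × (0.5000 + 0.2500 + 0.1250 + 0.0625) ≈ 14.000 × 0.9375 ≈ 13.125 μg/mL.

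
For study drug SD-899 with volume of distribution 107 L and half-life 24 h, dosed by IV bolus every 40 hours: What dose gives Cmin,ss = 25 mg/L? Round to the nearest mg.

τ/t½ = 40/24 ≈ 1.6667, so f = (1/2)^(40/24) ≈ 0.314980.
Cmin,ss = (D/Vd)·f/(1−f), so D = Cmin,ss·Vd·(1−f)/f.
D = 25 × 107 × (1−f)/f ≈ 25 × 107 × 2.17480 ≈ 5817.59 mg.

5818 mg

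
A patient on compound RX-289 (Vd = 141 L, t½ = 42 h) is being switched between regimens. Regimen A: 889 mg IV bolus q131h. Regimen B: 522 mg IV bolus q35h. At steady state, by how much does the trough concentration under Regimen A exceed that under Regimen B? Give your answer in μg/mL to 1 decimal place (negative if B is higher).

Regimen A: f = (1/2)^(131/42) ≈ 0.1151; Cmin,ss = (889/141)·f/(1−f) ≈ 0.820 μg/mL.
Regimen B: f = (1/2)^(35/42) ≈ 0.5612; Cmin,ss = (522/141)·f/(1−f) ≈ 4.735 μg/mL.
Difference ≈ 0.820 − 4.735 ≈ -3.915 μg/mL.

-3.9 μg/mL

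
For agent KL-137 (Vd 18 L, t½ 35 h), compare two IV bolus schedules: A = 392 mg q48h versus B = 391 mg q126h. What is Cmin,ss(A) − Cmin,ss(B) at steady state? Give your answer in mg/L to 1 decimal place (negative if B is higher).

11.8 mg/L

Regimen A: f = (1/2)^(48/35) ≈ 0.3865; Cmin,ss = (392/18)·f/(1−f) ≈ 13.720 mg/L.
Regimen B: f = (1/2)^(126/35) ≈ 0.0825; Cmin,ss = (391/18)·f/(1−f) ≈ 1.953 mg/L.
Difference ≈ 13.720 − 1.953 ≈ 11.767 mg/L.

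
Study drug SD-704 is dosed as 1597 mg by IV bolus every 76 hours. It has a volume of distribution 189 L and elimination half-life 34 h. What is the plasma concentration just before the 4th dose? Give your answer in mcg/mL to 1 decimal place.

f = (1/2)^(τ/t½) = (1/2)^(76/34) ≈ 0.2124.
C₀ = D/Vd = 1597/189 ≈ 8.450 mcg/mL.
Before the 4th dose, 3 doses have been given. Superposition: Cmin = C₀·(f + f² + … + f^3).
≈ 8.450 × (0.2124 + 0.0451 + 0.0096) ≈ 8.450 × 0.2671 ≈ 2.257 mcg/mL.

2.3 mcg/mL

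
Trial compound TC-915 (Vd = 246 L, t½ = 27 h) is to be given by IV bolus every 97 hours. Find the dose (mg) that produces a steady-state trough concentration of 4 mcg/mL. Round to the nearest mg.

τ/t½ = 97/27 ≈ 3.5926, so f = (1/2)^(97/27) ≈ 0.082894.
Cmin,ss = (D/Vd)·f/(1−f), so D = Cmin,ss·Vd·(1−f)/f.
D = 4 × 246 × (1−f)/f ≈ 4 × 246 × 11.06360 ≈ 10886.58 mg.

10887 mg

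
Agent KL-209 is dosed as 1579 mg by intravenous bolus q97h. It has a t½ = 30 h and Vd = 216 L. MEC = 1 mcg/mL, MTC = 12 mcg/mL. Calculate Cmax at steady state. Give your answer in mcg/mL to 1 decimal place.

Over one 97-h interval, 97/30 ≈ 3.2333 half-lives elapse, leaving f ≈ 0.1063 of each dose.
Accumulation ratio R = 1/(1 − f) ≈ 1/0.8937 ≈ 1.1189.
Single-dose peak C₀ = D/Vd = 1579/216 ≈ 7.310 mcg/mL.
Steady-state peak Cmax,ss = C₀·R ≈ 7.310 × 1.1189 ≈ 8.179 mcg/mL.
Peak 8.2 mcg/mL vs MTC 12 mcg/mL: below toxic threshold.

8.2 mcg/mL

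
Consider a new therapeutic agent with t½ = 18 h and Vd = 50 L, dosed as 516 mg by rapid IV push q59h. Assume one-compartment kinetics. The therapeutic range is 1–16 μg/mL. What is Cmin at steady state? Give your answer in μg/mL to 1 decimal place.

Over one 59-h interval, 59/18 ≈ 3.2778 half-lives elapse, leaving f ≈ 0.1031 of each dose.
Each bolus raises the concentration by D/Vd = 516/50 ≈ 10.320 μg/mL.
Steady-state trough Cmin,ss = C₀·f/(1−f) ≈ 10.320 × 0.1031/0.8969 ≈ 1.186 μg/mL.
Trough 1.2 μg/mL vs MEC 1 μg/mL: adequate.

1.2 μg/mL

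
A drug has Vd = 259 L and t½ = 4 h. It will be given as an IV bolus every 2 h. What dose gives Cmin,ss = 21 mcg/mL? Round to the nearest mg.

2253 mg

τ/t½ = 2/4 ≈ 0.5, so f = (1/2)^(2/4) ≈ 0.707107.
Cmin,ss = (D/Vd)·f/(1−f), so D = Cmin,ss·Vd·(1−f)/f.
D = 21 × 259 × (1−f)/f ≈ 21 × 259 × 0.41421 ≈ 2252.89 mg.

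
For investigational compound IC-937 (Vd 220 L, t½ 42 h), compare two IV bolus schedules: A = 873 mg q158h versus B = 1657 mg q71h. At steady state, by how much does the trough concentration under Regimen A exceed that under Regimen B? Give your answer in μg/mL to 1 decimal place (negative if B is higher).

-3.1 μg/mL

Regimen A: f = (1/2)^(158/42) ≈ 0.0737; Cmin,ss = (873/220)·f/(1−f) ≈ 0.316 μg/mL.
Regimen B: f = (1/2)^(71/42) ≈ 0.3098; Cmin,ss = (1657/220)·f/(1−f) ≈ 3.381 μg/mL.
Difference ≈ 0.316 − 3.381 ≈ -3.065 μg/mL.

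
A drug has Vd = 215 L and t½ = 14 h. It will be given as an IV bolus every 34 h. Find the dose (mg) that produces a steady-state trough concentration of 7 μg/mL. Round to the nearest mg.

τ/t½ = 34/14 ≈ 2.4286, so f = (1/2)^(34/14) ≈ 0.185749.
Cmin,ss = (D/Vd)·f/(1−f), so D = Cmin,ss·Vd·(1−f)/f.
D = 7 × 215 × (1−f)/f ≈ 7 × 215 × 4.38361 ≈ 6597.33 mg.

6597 mg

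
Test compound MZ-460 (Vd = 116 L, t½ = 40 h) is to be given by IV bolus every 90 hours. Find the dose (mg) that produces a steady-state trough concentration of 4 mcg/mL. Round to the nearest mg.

τ/t½ = 90/40 ≈ 2.25, so f = (1/2)^(90/40) ≈ 0.210224.
Cmin,ss = (D/Vd)·f/(1−f), so D = Cmin,ss·Vd·(1−f)/f.
D = 4 × 116 × (1−f)/f ≈ 4 × 116 × 3.75683 ≈ 1743.17 mg.

1743 mg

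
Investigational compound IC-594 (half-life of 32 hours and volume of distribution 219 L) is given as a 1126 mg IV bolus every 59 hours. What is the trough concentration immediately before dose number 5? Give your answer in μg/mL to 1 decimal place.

2.0 μg/mL

f = (1/2)^(τ/t½) = (1/2)^(59/32) ≈ 0.2786.
C₀ = D/Vd = 1126/219 ≈ 5.142 μg/mL.
Before the 5th dose, 4 doses have been given. Superposition: Cmin = C₀·(f + f² + … + f^4).
≈ 5.142 × (0.2786 + 0.0776 + 0.0216 + 0.0060) ≈ 5.142 × 0.3838 ≈ 1.973 μg/mL.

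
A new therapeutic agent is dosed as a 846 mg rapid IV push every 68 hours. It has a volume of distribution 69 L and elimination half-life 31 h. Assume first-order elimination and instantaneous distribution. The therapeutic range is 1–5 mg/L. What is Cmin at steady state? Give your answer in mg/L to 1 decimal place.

3.4 mg/L

τ/t½ = 68/31 ≈ 2.1935, so fraction remaining f = (1/2)^(68/31) ≈ 0.2186.
At steady state, accumulation factor R = 1/(1 − e^(−kτ)) ≈ 1.2798.
Single-dose peak C₀ = D/Vd = 846/69 ≈ 12.261 mg/L.
Steady-state peak Cmax,ss = C₀·R ≈ 12.261 × 1.2798 ≈ 15.692 mg/L.
One interval later, Cmin,ss = Cmax,ss·e^(−kτ) ≈ 15.692 × 0.2186 ≈ 3.430 mg/L.
Trough 3.4 mg/L vs MEC 1 mg/L: adequate.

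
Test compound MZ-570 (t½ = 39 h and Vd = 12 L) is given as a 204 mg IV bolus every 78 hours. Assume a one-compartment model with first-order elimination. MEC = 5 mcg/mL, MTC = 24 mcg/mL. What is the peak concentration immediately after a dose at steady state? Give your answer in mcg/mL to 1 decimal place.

τ = 78 h = 2 half-lives, so f = (1/2)^2 = 0.25.
At steady state, R = 1/(1 − 0.25) = 4/3.
Single-dose peak C₀ = D/Vd = 204/12 = 17 mcg/mL.
Steady-state peak Cmax,ss = C₀·R = 17 × 4/3 ≈ 22.667 mcg/mL.
Peak 22.7 mcg/mL vs MTC 24 mcg/mL: below toxic threshold.

22.7 mcg/mL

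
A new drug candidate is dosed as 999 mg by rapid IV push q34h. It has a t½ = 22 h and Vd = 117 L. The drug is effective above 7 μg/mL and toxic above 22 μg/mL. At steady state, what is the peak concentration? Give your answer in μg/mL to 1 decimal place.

13.0 μg/mL

τ/t½ = 34/22 ≈ 1.5455, so fraction remaining f = (1/2)^(34/22) ≈ 0.3426.
At steady state, accumulation factor R = 1/(1 − e^(−kτ)) ≈ 1.5211.
Each bolus raises the concentration by D/Vd = 999/117 ≈ 8.538 μg/mL.
Steady-state peak Cmax,ss = C₀·R ≈ 8.538 × 1.5211 ≈ 12.987 μg/mL.
Peak 13.0 μg/mL vs MTC 22 μg/mL: below toxic threshold.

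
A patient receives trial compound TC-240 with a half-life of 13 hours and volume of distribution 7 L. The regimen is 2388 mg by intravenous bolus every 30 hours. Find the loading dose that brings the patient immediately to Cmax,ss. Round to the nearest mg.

2992 mg

f = (1/2)^(30/13) ≈ 0.201983; accumulation ratio R = 1/(1−f) ≈ 1.25311.
Loading dose to hit Cmax,ss on first dose: D_load = D_maint·R ≈ 2388 × 1.25311 ≈ 2992.43 mg.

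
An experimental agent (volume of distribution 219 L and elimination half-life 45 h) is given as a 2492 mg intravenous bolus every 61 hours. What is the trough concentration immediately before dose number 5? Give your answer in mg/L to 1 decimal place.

f = (1/2)^(τ/t½) = (1/2)^(61/45) ≈ 0.3908.
C₀ = D/Vd = 2492/219 ≈ 11.379 mg/L.
Before the 5th dose, 4 doses have been given. Superposition: Cmin = C₀·(f + f² + … + f^4).
≈ 11.379 × (0.3908 + 0.1527 + 0.0597 + 0.0233) ≈ 11.379 × 0.6265 ≈ 7.129 mg/L.

7.1 mg/L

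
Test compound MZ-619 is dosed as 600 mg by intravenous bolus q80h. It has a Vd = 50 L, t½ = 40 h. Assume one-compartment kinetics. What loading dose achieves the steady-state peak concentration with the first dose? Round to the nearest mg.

f = (1/2)^(80/40) ≈ 0.250000; accumulation ratio R = 1/(1−f) ≈ 1.33333.
Loading dose to hit Cmax,ss on first dose: D_load = D_maint·R ≈ 600 × 1.33333 ≈ 800.00 mg.

800 mg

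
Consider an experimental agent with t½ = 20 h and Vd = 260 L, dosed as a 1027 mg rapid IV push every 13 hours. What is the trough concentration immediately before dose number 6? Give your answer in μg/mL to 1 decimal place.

6.2 μg/mL

f = (1/2)^(τ/t½) = (1/2)^(13/20) ≈ 0.6373.
C₀ = D/Vd = 1027/260 ≈ 3.950 μg/mL.
Before the 6th dose, 5 doses have been given. Superposition: Cmin = C₀·(f + f² + … + f^5).
≈ 3.950 × (0.6373 + 0.4062 + 0.2588 + 0.1650 + 0.1051) ≈ 3.950 × 1.5724 ≈ 6.211 μg/mL.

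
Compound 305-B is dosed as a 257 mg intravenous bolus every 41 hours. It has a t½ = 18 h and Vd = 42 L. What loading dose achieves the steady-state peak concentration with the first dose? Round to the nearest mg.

324 mg

f = (1/2)^(41/18) ≈ 0.206215; accumulation ratio R = 1/(1−f) ≈ 1.25979.
Loading dose to hit Cmax,ss on first dose: D_load = D_maint·R ≈ 257 × 1.25979 ≈ 323.77 mg.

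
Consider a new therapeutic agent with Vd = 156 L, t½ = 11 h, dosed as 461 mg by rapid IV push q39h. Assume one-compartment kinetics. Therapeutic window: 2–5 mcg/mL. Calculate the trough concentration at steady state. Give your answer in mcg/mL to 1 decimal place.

0.3 mcg/mL

Over one 39-h interval, 39/11 ≈ 3.5455 half-lives elapse, leaving f ≈ 0.0856 of each dose.
Accumulation ratio R = 1/(1 − f) ≈ 1/0.9144 ≈ 1.0936.
Single-dose peak C₀ = D/Vd = 461/156 ≈ 2.955 mcg/mL.
Cmax,ss = C₀/(1 − f) ≈ 2.955/0.9144 ≈ 3.232 mcg/mL.
One interval later, Cmin,ss = Cmax,ss·e^(−kτ) ≈ 3.232 × 0.0856 ≈ 0.277 mcg/mL.
Trough 0.3 mcg/mL vs MEC 2 mcg/mL: subtherapeutic.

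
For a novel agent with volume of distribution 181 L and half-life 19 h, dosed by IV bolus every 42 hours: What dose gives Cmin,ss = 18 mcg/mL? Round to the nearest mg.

11821 mg

τ/t½ = 42/19 ≈ 2.2105, so f = (1/2)^(42/19) ≈ 0.216055.
Cmin,ss = (D/Vd)·f/(1−f), so D = Cmin,ss·Vd·(1−f)/f.
D = 18 × 181 × (1−f)/f ≈ 18 × 181 × 3.62845 ≈ 11821.49 mg.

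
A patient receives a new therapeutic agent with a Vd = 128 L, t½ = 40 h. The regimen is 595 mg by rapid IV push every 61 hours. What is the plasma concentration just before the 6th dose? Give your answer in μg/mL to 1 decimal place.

f = (1/2)^(τ/t½) = (1/2)^(61/40) ≈ 0.3475.
C₀ = D/Vd = 595/128 ≈ 4.648 μg/mL.
Before the 6th dose, 5 doses have been given. Superposition: Cmin = C₀·(f + f² + … + f^5).
≈ 4.648 × (0.3475 + 0.1208 + 0.0420 + 0.0146 + 0.0051) ≈ 4.648 × 0.5300 ≈ 2.463 μg/mL.

2.5 μg/mL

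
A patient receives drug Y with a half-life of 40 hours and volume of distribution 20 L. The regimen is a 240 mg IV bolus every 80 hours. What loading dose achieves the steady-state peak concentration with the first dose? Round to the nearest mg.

f = (1/2)^(80/40) ≈ 0.250000; accumulation ratio R = 1/(1−f) ≈ 1.33333.
Loading dose to hit Cmax,ss on first dose: D_load = D_maint·R ≈ 240 × 1.33333 ≈ 320.00 mg.

320 mg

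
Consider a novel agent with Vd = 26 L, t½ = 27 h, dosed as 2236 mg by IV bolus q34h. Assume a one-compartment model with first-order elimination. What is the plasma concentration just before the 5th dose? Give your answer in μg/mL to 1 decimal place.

f = (1/2)^(τ/t½) = (1/2)^(34/27) ≈ 0.4178.
C₀ = D/Vd = 2236/26 ≈ 86.000 μg/mL.
Before the 5th dose, 4 doses have been given. Superposition: Cmin = C₀·(f + f² + … + f^4).
≈ 86.000 × (0.4178 + 0.1746 + 0.0729 + 0.0305) ≈ 86.000 × 0.6958 ≈ 59.839 μg/mL.

59.8 μg/mL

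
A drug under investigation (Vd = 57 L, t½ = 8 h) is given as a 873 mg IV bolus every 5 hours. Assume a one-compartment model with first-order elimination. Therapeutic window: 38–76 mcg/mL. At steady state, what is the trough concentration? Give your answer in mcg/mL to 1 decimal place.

τ/t½ = 5/8 ≈ 0.625, so fraction remaining f = (1/2)^(5/8) ≈ 0.6484.
Single-dose peak C₀ = D/Vd = 873/57 ≈ 15.316 mcg/mL.
Steady-state trough Cmin,ss = C₀·f/(1−f) ≈ 15.316 × 0.6484/0.3516 ≈ 28.245 mcg/mL.
Trough 28.2 mcg/mL vs MEC 38 mcg/mL: subtherapeutic.

28.2 mcg/mL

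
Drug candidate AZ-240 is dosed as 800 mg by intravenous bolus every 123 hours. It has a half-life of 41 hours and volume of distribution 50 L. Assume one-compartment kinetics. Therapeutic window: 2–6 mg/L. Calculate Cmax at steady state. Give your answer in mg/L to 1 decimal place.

18.3 mg/L

The dosing interval is 3 half-lives, so f = 2^(−3) = 0.125.
Accumulation ratio R = 1/(1 − f) = 1/0.875 = 8/7.
Single-dose peak C₀ = D/Vd = 800/50 = 16 mg/L.
Steady-state peak Cmax,ss = C₀·R = 16 × 8/7 ≈ 18.286 mg/L.
Peak 18.3 mg/L vs MTC 6 mg/L: exceeds toxic threshold.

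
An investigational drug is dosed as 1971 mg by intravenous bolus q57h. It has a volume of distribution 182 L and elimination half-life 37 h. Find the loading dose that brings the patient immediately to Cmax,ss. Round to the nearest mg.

f = (1/2)^(57/37) ≈ 0.343757; accumulation ratio R = 1/(1−f) ≈ 1.52383.
Loading dose to hit Cmax,ss on first dose: D_load = D_maint·R ≈ 1971 × 1.52383 ≈ 3003.47 mg.

3003 mg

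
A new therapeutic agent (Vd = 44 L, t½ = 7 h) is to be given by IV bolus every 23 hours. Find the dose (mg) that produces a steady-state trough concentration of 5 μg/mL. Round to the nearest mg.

τ/t½ = 23/7 ≈ 3.2857, so f = (1/2)^(23/7) ≈ 0.102542.
Cmin,ss = (D/Vd)·f/(1−f), so D = Cmin,ss·Vd·(1−f)/f.
D = 5 × 44 × (1−f)/f ≈ 5 × 44 × 8.75210 ≈ 1925.46 mg.

1925 mg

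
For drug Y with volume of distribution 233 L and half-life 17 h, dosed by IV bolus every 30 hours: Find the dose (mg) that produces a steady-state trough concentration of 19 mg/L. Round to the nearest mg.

τ/t½ = 30/17 ≈ 1.7647, so f = (1/2)^(30/17) ≈ 0.294287.
Cmin,ss = (D/Vd)·f/(1−f), so D = Cmin,ss·Vd·(1−f)/f.
D = 19 × 233 × (1−f)/f ≈ 19 × 233 × 2.39804 ≈ 10616.12 mg.

10616 mg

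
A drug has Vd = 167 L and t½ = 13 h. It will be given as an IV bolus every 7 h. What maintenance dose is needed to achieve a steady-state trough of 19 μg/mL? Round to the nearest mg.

1436 mg

τ/t½ = 7/13 ≈ 0.53846, so f = (1/2)^(7/13) ≈ 0.688505.
Cmin,ss = (D/Vd)·f/(1−f), so D = Cmin,ss·Vd·(1−f)/f.
D = 19 × 167 × (1−f)/f ≈ 19 × 167 × 0.45242 ≈ 1435.53 mg.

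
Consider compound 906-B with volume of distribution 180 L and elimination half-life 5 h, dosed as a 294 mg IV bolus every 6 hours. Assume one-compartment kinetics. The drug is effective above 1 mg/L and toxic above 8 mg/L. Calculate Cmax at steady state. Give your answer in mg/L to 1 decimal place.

2.9 mg/L

τ/t½ = 6/5 ≈ 1.2, so fraction remaining f = (1/2)^(6/5) ≈ 0.4353.
Accumulation ratio R = 1/(1 − f) ≈ 1/0.5647 ≈ 1.7709.
Each bolus raises the concentration by D/Vd = 294/180 ≈ 1.633 mg/L.
Steady-state peak Cmax,ss = C₀·R ≈ 1.633 × 1.7709 ≈ 2.892 mg/L.
Peak 2.9 mg/L vs MTC 8 mg/L: below toxic threshold.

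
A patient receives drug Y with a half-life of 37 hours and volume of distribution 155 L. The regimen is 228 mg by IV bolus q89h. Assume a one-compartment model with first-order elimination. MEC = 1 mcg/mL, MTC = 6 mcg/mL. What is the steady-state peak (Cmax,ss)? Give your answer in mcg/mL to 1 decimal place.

1.8 mcg/mL

τ/t½ = 89/37 ≈ 2.4054, so fraction remaining f = (1/2)^(89/37) ≈ 0.1888.
At steady state, accumulation factor R = 1/(1 − e^(−kτ)) ≈ 1.2327.
Each bolus raises the concentration by D/Vd = 228/155 ≈ 1.471 mcg/mL.
Cmax,ss = C₀/(1 − f) ≈ 1.471/0.8112 ≈ 1.813 mcg/mL.
Peak 1.8 mcg/mL vs MTC 6 mcg/mL: below toxic threshold.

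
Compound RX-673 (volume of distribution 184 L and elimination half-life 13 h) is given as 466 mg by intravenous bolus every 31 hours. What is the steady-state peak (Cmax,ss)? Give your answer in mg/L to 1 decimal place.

3.1 mg/L

k = ln2/t½ = ln2/13 ≈ 0.053319 h⁻¹; fraction remaining f = e^(−kτ) = e^(−0.053319×31) ≈ 0.1915.
At steady state, accumulation factor R = 1/(1 − e^(−kτ)) ≈ 1.2369.
Single-dose peak C₀ = D/Vd = 466/184 ≈ 2.533 mg/L.
Cmax,ss = C₀/(1 − f) ≈ 2.533/0.8085 ≈ 3.133 mg/L.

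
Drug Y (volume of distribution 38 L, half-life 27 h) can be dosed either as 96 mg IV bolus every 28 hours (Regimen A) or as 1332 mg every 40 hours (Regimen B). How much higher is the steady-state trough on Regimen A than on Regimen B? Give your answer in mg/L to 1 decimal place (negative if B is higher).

Regimen A: f = (1/2)^(28/27) ≈ 0.4873; Cmin,ss = (96/38)·f/(1−f) ≈ 2.401 mg/L.
Regimen B: f = (1/2)^(40/27) ≈ 0.3581; Cmin,ss = (1332/38)·f/(1−f) ≈ 19.555 mg/L.
Difference ≈ 2.401 − 19.555 ≈ -17.154 mg/L.

-17.2 mg/L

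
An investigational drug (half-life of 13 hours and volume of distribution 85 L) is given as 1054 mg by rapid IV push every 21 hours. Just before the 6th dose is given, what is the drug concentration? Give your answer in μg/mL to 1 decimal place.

f = (1/2)^(τ/t½) = (1/2)^(21/13) ≈ 0.3264.
C₀ = D/Vd = 1054/85 ≈ 12.400 μg/mL.
Before the 6th dose, 5 doses have been given. Superposition: Cmin = C₀·(f + f² + … + f^5).
≈ 12.400 × (0.3264 + 0.1065 + 0.0348 + 0.0114 + 0.0037) ≈ 12.400 × 0.4828 ≈ 5.987 μg/mL.

6.0 μg/mL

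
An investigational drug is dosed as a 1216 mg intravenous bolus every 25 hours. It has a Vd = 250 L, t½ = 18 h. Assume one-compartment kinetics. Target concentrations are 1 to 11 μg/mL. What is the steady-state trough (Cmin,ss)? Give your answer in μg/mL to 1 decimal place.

3.0 μg/mL

τ/t½ = 25/18 ≈ 1.3889, so fraction remaining f = (1/2)^(25/18) ≈ 0.3819.
Single-dose peak C₀ = D/Vd = 1216/250 ≈ 4.864 μg/mL.
Steady-state trough Cmin,ss = C₀·f/(1−f) ≈ 4.864 × 0.3819/0.6181 ≈ 3.005 μg/mL.
Trough 3.0 μg/mL vs MEC 1 μg/mL: adequate.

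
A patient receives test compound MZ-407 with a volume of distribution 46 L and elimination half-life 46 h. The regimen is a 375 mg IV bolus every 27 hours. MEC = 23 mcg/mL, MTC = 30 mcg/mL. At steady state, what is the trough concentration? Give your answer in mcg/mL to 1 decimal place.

Over one 27-h interval, 27/46 ≈ 0.58696 half-lives elapse, leaving f ≈ 0.6657 of each dose.
At steady state, accumulation factor R = 1/(1 − e^(−kτ)) ≈ 2.9913.
Single-dose peak C₀ = D/Vd = 375/46 ≈ 8.152 mcg/mL.
Cmax,ss = C₀/(1 − f) ≈ 8.152/0.3343 ≈ 24.385 mcg/mL.
Steady-state trough Cmin,ss = Cmax,ss·f ≈ 24.385 × 0.6657 ≈ 16.233 mcg/mL.
Trough 16.2 mcg/mL vs MEC 23 mcg/mL: subtherapeutic.

16.2 mcg/mL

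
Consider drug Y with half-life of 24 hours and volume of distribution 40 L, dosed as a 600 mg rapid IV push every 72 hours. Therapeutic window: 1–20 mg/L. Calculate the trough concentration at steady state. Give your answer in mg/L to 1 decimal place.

τ = 72 h = 3 half-lives, so f = (1/2)^3 = 0.125.
Accumulation ratio R = 1/(1 − f) = 1/0.875 = 8/7.
Single-dose peak C₀ = D/Vd = 600/40 = 15 mg/L.
Steady-state peak Cmax,ss = C₀·R = 15 × 8/7 ≈ 17.143 mg/L.
Steady-state trough Cmin,ss = Cmax,ss·f ≈ 17.143 × 0.125 ≈ 2.143 mg/L.
Trough 2.1 mg/L vs MEC 1 mg/L: adequate.

2.1 mg/L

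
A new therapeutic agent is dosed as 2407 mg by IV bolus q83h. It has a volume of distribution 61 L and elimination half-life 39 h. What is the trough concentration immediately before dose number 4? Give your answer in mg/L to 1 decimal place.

f = (1/2)^(τ/t½) = (1/2)^(83/39) ≈ 0.2287.
C₀ = D/Vd = 2407/61 ≈ 39.459 mg/L.
Before the 4th dose, 3 doses have been given. Superposition: Cmin = C₀·(f + f² + … + f^3).
≈ 39.459 × (0.2287 + 0.0523 + 0.0120) ≈ 39.459 × 0.2930 ≈ 11.561 mg/L.

11.6 mg/L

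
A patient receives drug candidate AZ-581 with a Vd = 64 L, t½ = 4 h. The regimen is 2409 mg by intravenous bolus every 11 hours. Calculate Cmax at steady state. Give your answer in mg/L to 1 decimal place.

Over one 11-h interval, 11/4 ≈ 2.75 half-lives elapse, leaving f ≈ 0.1487 of each dose.
Accumulation ratio R = 1/(1 − f) ≈ 1/0.8513 ≈ 1.1747.
Each bolus raises the concentration by D/Vd = 2409/64 ≈ 37.641 mg/L.
Cmax,ss = C₀/(1 − f) ≈ 37.641/0.8513 ≈ 44.216 mg/L.

44.2 mg/L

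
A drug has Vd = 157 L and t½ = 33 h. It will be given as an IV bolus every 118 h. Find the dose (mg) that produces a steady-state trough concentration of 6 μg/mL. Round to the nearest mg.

10290 mg

τ/t½ = 118/33 ≈ 3.5758, so f = (1/2)^(118/33) ≈ 0.083867.
Cmin,ss = (D/Vd)·f/(1−f), so D = Cmin,ss·Vd·(1−f)/f.
D = 6 × 157 × (1−f)/f ≈ 6 × 157 × 10.92364 ≈ 10290.07 mg.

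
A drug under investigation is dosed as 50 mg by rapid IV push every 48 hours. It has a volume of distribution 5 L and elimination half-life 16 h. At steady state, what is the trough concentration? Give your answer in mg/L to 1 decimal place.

τ = 48 h = 3 half-lives, so f = (1/2)^3 = 0.125.
Accumulation ratio R = 1/(1 − f) = 1/0.875 = 8/7.
Single-dose peak C₀ = D/Vd = 50/5 = 10 mg/L.
Steady-state peak Cmax,ss = C₀·R = 10 × 8/7 ≈ 11.429 mg/L.
Steady-state trough Cmin,ss = Cmax,ss·f ≈ 11.429 × 0.125 ≈ 1.429 mg/L.

1.4 mg/L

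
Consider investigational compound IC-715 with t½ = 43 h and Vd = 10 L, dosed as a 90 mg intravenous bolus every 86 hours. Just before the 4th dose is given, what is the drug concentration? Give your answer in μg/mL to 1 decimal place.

3.0 μg/mL

f = (1/2)^(τ/t½) = (1/2)^(86/43) ≈ 0.2500.
C₀ = D/Vd = 90/10 ≈ 9.000 μg/mL.
Before the 4th dose, 3 doses have been given. Superposition: Cmin = C₀·(f + f² + … + f^3).
≈ 9.000 × (0.2500 + 0.0625 + 0.0156) ≈ 9.000 × 0.3281 ≈ 2.953 μg/mL.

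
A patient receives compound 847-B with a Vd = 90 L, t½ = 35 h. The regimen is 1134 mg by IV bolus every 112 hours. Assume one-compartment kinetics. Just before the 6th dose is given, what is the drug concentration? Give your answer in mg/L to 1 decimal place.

1.5 mg/L

f = (1/2)^(τ/t½) = (1/2)^(112/35) ≈ 0.1088.
C₀ = D/Vd = 1134/90 ≈ 12.600 mg/L.
Before the 6th dose, 5 doses have been given. Superposition: Cmin = C₀·(f + f² + … + f^5).
≈ 12.600 × (0.1088 + 0.0118 + 0.0013 + 0.0001 + 0.0000) ≈ 12.600 × 0.1220 ≈ 1.537 mg/L.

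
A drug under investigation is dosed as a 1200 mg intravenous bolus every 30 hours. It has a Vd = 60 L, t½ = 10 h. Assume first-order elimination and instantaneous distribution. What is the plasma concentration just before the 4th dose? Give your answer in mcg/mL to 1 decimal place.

2.9 mcg/mL

f = (1/2)^(τ/t½) = (1/2)^(30/10) ≈ 0.1250.
C₀ = D/Vd = 1200/60 ≈ 20.000 mcg/mL.
Before the 4th dose, 3 doses have been given. Superposition: Cmin = C₀·(f + f² + … + f^3).
≈ 20.000 × (0.1250 + 0.0156 + 0.0020) ≈ 20.000 × 0.1426 ≈ 2.852 mcg/mL.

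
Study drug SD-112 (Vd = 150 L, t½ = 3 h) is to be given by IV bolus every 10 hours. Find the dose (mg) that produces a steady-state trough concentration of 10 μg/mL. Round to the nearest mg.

13619 mg

τ/t½ = 10/3 ≈ 3.3333, so f = (1/2)^(10/3) ≈ 0.099213.
Cmin,ss = (D/Vd)·f/(1−f), so D = Cmin,ss·Vd·(1−f)/f.
D = 10 × 150 × (1−f)/f ≈ 10 × 150 × 9.07932 ≈ 13618.98 mg.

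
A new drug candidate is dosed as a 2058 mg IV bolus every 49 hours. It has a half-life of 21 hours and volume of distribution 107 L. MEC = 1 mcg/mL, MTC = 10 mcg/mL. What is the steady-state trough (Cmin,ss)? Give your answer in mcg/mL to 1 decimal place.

4.8 mcg/mL

k = ln2/t½ = ln2/21 ≈ 0.033007 h⁻¹; fraction remaining f = e^(−kτ) = e^(−0.033007×49) ≈ 0.1984.
Each bolus raises the concentration by D/Vd = 2058/107 ≈ 19.234 mcg/mL.
Steady-state trough Cmin,ss = C₀·f/(1−f) ≈ 19.234 × 0.1984/0.8016 ≈ 4.761 mcg/mL.
Trough 4.8 mcg/mL vs MEC 1 mcg/mL: adequate.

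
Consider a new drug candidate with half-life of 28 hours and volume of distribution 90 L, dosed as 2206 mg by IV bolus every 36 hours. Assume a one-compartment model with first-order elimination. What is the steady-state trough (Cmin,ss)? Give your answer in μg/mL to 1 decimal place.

17.0 μg/mL

k = ln2/t½ = ln2/28 ≈ 0.024755 h⁻¹; fraction remaining f = e^(−kτ) = e^(−0.024755×36) ≈ 0.4102.
Accumulation ratio R = 1/(1 − f) ≈ 1/0.5898 ≈ 1.6955.
Single-dose peak C₀ = D/Vd = 2206/90 ≈ 24.511 μg/mL.
Cmax,ss = C₀/(1 − f) ≈ 24.511/0.5898 ≈ 41.558 μg/mL.
Steady-state trough Cmin,ss = Cmax,ss·f ≈ 41.558 × 0.4102 ≈ 17.047 μg/mL.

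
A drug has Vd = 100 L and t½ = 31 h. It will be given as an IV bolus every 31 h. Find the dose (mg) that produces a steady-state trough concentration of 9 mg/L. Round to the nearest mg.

τ/t½ = 31/31 ≈ 1, so f = (1/2)^(31/31) ≈ 0.500000.
Cmin,ss = (D/Vd)·f/(1−f), so D = Cmin,ss·Vd·(1−f)/f.
D = 9 × 100 × (1−f)/f ≈ 9 × 100 × 1.00000 ≈ 900.00 mg.

900 mg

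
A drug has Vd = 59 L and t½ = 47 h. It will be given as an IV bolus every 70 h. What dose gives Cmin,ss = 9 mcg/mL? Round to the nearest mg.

960 mg

τ/t½ = 70/47 ≈ 1.4894, so f = (1/2)^(70/47) ≈ 0.356170.
Cmin,ss = (D/Vd)·f/(1−f), so D = Cmin,ss·Vd·(1−f)/f.
D = 9 × 59 × (1−f)/f ≈ 9 × 59 × 1.80765 ≈ 959.86 mg.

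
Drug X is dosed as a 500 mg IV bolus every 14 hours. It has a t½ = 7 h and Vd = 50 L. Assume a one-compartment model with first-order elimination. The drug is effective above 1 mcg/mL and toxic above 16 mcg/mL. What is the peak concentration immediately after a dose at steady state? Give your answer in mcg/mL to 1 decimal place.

13.3 mcg/mL

τ = 14 h = 2 half-lives, so f = (1/2)^2 = 0.25.
Accumulation ratio R = 1/(1 − f) = 1/0.75 = 4/3.
Single-dose peak C₀ = D/Vd = 500/50 = 10 mcg/mL.
Steady-state peak Cmax,ss = C₀·R = 10 × 4/3 ≈ 13.333 mcg/mL.
Peak 13.3 mcg/mL vs MTC 16 mcg/mL: below toxic threshold.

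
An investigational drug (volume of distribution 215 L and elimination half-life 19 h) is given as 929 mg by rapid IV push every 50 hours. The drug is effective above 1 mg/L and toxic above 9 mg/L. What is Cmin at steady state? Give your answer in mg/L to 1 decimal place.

0.8 mg/L

τ/t½ = 50/19 ≈ 2.6316, so fraction remaining f = (1/2)^(50/19) ≈ 0.1614.
Accumulation ratio R = 1/(1 − f) ≈ 1/0.8386 ≈ 1.1925.
Single-dose peak C₀ = D/Vd = 929/215 ≈ 4.321 mg/L.
Cmax,ss = C₀/(1 − f) ≈ 4.321/0.8386 ≈ 5.153 mg/L.
Steady-state trough Cmin,ss = Cmax,ss·f ≈ 5.153 × 0.1614 ≈ 0.832 mg/L.
Trough 0.8 mg/L vs MEC 1 mg/L: subtherapeutic.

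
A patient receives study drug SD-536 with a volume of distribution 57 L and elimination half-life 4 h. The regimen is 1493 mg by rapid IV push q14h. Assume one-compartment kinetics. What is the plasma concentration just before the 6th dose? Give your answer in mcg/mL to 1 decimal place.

2.5 mcg/mL

f = (1/2)^(τ/t½) = (1/2)^(14/4) ≈ 0.0884.
C₀ = D/Vd = 1493/57 ≈ 26.193 mcg/mL.
Before the 6th dose, 5 doses have been given. Superposition: Cmin = C₀·(f + f² + … + f^5).
≈ 26.193 × (0.0884 + 0.0078 + 0.0007 + 0.0001 + 0.0000) ≈ 26.193 × 0.0970 ≈ 2.541 mcg/mL.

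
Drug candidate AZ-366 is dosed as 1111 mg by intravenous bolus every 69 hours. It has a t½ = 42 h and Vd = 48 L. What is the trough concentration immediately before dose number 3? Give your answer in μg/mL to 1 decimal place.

f = (1/2)^(τ/t½) = (1/2)^(69/42) ≈ 0.3202.
C₀ = D/Vd = 1111/48 ≈ 23.146 μg/mL.
Before the 3rd dose, 2 doses have been given. Superposition: Cmin = C₀·(f + f²).
≈ 23.146 × (0.3202 + 0.1025) ≈ 23.146 × 0.4227 ≈ 9.784 μg/mL.

9.8 μg/mL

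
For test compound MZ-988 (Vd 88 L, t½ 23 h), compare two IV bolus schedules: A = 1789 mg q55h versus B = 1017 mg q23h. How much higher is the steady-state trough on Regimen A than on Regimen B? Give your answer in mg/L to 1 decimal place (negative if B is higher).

-6.8 mg/L

Regimen A: f = (1/2)^(55/23) ≈ 0.1906; Cmin,ss = (1789/88)·f/(1−f) ≈ 4.787 mg/L.
Regimen B: f = (1/2)^(23/23) ≈ 0.5000; Cmin,ss = (1017/88)·f/(1−f) ≈ 11.557 mg/L.
Difference ≈ 4.787 − 11.557 ≈ -6.770 mg/L.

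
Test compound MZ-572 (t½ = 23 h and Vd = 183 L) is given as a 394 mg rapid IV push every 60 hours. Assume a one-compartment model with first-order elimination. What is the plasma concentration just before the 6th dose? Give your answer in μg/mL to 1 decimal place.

0.4 μg/mL

f = (1/2)^(τ/t½) = (1/2)^(60/23) ≈ 0.1639.
C₀ = D/Vd = 394/183 ≈ 2.153 μg/mL.
Before the 6th dose, 5 doses have been given. Superposition: Cmin = C₀·(f + f² + … + f^5).
≈ 2.153 × (0.1639 + 0.0269 + 0.0044 + 0.0007 + 0.0001) ≈ 2.153 × 0.1960 ≈ 0.422 μg/mL.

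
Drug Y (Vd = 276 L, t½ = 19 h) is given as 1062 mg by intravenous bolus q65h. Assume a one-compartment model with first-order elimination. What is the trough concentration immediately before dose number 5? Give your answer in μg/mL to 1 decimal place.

0.4 μg/mL

f = (1/2)^(τ/t½) = (1/2)^(65/19) ≈ 0.0934.
C₀ = D/Vd = 1062/276 ≈ 3.848 μg/mL.
Before the 5th dose, 4 doses have been given. Superposition: Cmin = C₀·(f + f² + … + f^4).
≈ 3.848 × (0.0934 + 0.0087 + 0.0008 + 0.0001) ≈ 3.848 × 0.1030 ≈ 0.396 μg/mL.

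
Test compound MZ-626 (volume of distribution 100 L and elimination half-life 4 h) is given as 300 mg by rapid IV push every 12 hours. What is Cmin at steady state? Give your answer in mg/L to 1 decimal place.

τ = 12 h = 3 half-lives, so f = (1/2)^3 = 0.125.
At steady state, R = 1/(1 − 0.125) = 8/7.
Single-dose peak C₀ = D/Vd = 300/100 = 3 mg/L.
Steady-state peak Cmax,ss = C₀·R = 3 × 8/7 ≈ 3.429 mg/L.
Steady-state trough Cmin,ss = Cmax,ss·f ≈ 3.429 × 0.125 ≈ 0.429 mg/L.

0.4 mg/L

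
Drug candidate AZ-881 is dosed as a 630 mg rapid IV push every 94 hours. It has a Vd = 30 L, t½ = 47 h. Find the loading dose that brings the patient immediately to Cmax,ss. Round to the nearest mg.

f = (1/2)^(94/47) ≈ 0.250000; accumulation ratio R = 1/(1−f) ≈ 1.33333.
Loading dose to hit Cmax,ss on first dose: D_load = D_maint·R ≈ 630 × 1.33333 ≈ 840.00 mg.

840 mg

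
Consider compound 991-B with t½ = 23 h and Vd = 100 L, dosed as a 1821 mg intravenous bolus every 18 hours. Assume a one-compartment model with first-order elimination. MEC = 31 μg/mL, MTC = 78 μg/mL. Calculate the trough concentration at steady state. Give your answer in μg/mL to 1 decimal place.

25.3 μg/mL

Over one 18-h interval, 18/23 ≈ 0.78261 half-lives elapse, leaving f ≈ 0.5813 of each dose.
At steady state, accumulation factor R = 1/(1 − e^(−kτ)) ≈ 2.3883.
Each bolus raises the concentration by D/Vd = 1821/100 ≈ 18.210 μg/mL.
Steady-state peak Cmax,ss = C₀·R ≈ 18.210 × 2.3883 ≈ 43.491 μg/mL.
Steady-state trough Cmin,ss = Cmax,ss·f ≈ 43.491 × 0.5813 ≈ 25.281 μg/mL.
Trough 25.3 μg/mL vs MEC 31 μg/mL: subtherapeutic.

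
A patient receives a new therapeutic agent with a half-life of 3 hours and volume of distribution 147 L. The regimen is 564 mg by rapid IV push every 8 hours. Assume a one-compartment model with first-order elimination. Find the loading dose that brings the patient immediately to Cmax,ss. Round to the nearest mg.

669 mg

f = (1/2)^(8/3) ≈ 0.157490; accumulation ratio R = 1/(1−f) ≈ 1.18693.
Loading dose to hit Cmax,ss on first dose: D_load = D_maint·R ≈ 564 × 1.18693 ≈ 669.43 mg.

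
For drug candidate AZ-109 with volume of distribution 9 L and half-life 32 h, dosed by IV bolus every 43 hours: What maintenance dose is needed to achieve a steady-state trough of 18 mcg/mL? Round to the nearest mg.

τ/t½ = 43/32 ≈ 1.3438, so f = (1/2)^(43/32) ≈ 0.393995.
Cmin,ss = (D/Vd)·f/(1−f), so D = Cmin,ss·Vd·(1−f)/f.
D = 18 × 9 × (1−f)/f ≈ 18 × 9 × 1.53810 ≈ 249.17 mg.

249 mg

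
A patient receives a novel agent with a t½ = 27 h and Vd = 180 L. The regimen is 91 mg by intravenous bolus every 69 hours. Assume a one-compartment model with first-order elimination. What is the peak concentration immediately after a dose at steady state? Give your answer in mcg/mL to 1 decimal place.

Over one 69-h interval, 69/27 ≈ 2.5556 half-lives elapse, leaving f ≈ 0.1701 of each dose.
Accumulation ratio R = 1/(1 − f) ≈ 1/0.8299 ≈ 1.2050.
Single-dose peak C₀ = D/Vd = 91/180 ≈ 0.506 mcg/mL.
Steady-state peak Cmax,ss = C₀·R ≈ 0.506 × 1.2050 ≈ 0.610 mcg/mL.

0.6 mcg/mL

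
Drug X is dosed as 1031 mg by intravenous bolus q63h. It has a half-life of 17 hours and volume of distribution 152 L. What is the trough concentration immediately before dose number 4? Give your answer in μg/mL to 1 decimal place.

f = (1/2)^(τ/t½) = (1/2)^(63/17) ≈ 0.0766.
C₀ = D/Vd = 1031/152 ≈ 6.783 μg/mL.
Before the 4th dose, 3 doses have been given. Superposition: Cmin = C₀·(f + f² + … + f^3).
≈ 6.783 × (0.0766 + 0.0059 + 0.0004) ≈ 6.783 × 0.0829 ≈ 0.562 μg/mL.

0.6 μg/mL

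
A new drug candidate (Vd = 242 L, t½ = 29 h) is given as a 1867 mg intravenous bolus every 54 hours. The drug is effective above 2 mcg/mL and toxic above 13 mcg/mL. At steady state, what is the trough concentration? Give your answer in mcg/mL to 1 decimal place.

τ/t½ = 54/29 ≈ 1.8621, so fraction remaining f = (1/2)^(54/29) ≈ 0.2751.
Single-dose peak C₀ = D/Vd = 1867/242 ≈ 7.715 mcg/mL.
Steady-state trough Cmin,ss = C₀·f/(1−f) ≈ 7.715 × 0.2751/0.7249 ≈ 2.928 mcg/mL.
Trough 2.9 mcg/mL vs MEC 2 mcg/mL: adequate.

2.9 mcg/mL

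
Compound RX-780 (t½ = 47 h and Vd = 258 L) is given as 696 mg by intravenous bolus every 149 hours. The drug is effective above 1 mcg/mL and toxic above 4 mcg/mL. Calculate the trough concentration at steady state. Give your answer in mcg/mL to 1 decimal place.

0.3 mcg/mL

k = ln2/t½ = ln2/47 ≈ 0.014748 h⁻¹; fraction remaining f = e^(−kτ) = e^(−0.014748×149) ≈ 0.1111.
Each bolus raises the concentration by D/Vd = 696/258 ≈ 2.698 mcg/mL.
Steady-state trough Cmin,ss = C₀·f/(1−f) ≈ 2.698 × 0.1111/0.8889 ≈ 0.337 mcg/mL.
Trough 0.3 mcg/mL vs MEC 1 mcg/mL: subtherapeutic.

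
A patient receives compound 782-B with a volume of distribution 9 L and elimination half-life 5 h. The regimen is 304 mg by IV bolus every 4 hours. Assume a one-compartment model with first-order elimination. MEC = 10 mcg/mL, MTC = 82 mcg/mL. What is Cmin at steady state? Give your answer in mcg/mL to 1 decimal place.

Over one 4-h interval, 4/5 ≈ 0.8 half-lives elapse, leaving f ≈ 0.5743 of each dose.
Each bolus raises the concentration by D/Vd = 304/9 ≈ 33.778 mcg/mL.
Steady-state trough Cmin,ss = C₀·f/(1−f) ≈ 33.778 × 0.5743/0.4257 ≈ 45.569 mcg/mL.
Trough 45.6 mcg/mL vs MEC 10 mcg/mL: adequate.

45.6 mcg/mL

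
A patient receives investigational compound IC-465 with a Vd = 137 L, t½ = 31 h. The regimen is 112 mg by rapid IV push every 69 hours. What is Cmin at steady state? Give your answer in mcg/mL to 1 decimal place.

k = ln2/t½ = ln2/31 ≈ 0.022360 h⁻¹; fraction remaining f = e^(−kτ) = e^(−0.022360×69) ≈ 0.2138.
Accumulation ratio R = 1/(1 − f) ≈ 1/0.7862 ≈ 1.2719.
Single-dose peak C₀ = D/Vd = 112/137 ≈ 0.818 mcg/mL.
Steady-state peak Cmax,ss = C₀·R ≈ 0.818 × 1.2719 ≈ 1.040 mcg/mL.
Steady-state trough Cmin,ss = Cmax,ss·f ≈ 1.040 × 0.2138 ≈ 0.222 mcg/mL.

0.2 mcg/mL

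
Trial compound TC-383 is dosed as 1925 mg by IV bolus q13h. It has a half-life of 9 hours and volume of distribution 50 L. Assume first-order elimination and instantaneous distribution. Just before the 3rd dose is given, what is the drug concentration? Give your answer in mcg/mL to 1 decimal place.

19.3 mcg/mL

f = (1/2)^(τ/t½) = (1/2)^(13/9) ≈ 0.3674.
C₀ = D/Vd = 1925/50 ≈ 38.500 mcg/mL.
Before the 3rd dose, 2 doses have been given. Superposition: Cmin = C₀·(f + f²).
≈ 38.500 × (0.3674 + 0.1350) ≈ 38.500 × 0.5024 ≈ 19.342 mcg/mL.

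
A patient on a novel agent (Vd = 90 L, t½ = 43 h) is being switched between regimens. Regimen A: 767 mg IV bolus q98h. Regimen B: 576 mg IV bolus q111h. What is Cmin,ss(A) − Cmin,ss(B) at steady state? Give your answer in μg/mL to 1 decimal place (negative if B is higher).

Regimen A: f = (1/2)^(98/43) ≈ 0.2060; Cmin,ss = (767/90)·f/(1−f) ≈ 2.211 μg/mL.
Regimen B: f = (1/2)^(111/43) ≈ 0.1671; Cmin,ss = (576/90)·f/(1−f) ≈ 1.284 μg/mL.
Difference ≈ 2.211 − 1.284 ≈ 0.927 μg/mL.

0.9 μg/mL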